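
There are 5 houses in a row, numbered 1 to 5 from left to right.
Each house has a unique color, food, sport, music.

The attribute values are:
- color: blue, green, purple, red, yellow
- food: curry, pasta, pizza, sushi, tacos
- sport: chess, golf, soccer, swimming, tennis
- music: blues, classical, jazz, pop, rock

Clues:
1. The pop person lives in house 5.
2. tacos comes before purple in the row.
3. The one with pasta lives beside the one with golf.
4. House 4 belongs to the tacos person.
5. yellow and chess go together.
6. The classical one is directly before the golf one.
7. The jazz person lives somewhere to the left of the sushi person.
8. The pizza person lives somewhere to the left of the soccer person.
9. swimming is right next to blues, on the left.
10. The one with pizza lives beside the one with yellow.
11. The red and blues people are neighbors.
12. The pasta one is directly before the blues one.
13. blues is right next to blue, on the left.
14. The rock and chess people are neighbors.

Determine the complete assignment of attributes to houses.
Solution:

House | Color | Food | Sport | Music
------------------------------------
  1   | red | pasta | swimming | classical
  2   | green | curry | golf | blues
  3   | blue | pizza | tennis | rock
  4   | yellow | tacos | chess | jazz
  5   | purple | sushi | soccer | pop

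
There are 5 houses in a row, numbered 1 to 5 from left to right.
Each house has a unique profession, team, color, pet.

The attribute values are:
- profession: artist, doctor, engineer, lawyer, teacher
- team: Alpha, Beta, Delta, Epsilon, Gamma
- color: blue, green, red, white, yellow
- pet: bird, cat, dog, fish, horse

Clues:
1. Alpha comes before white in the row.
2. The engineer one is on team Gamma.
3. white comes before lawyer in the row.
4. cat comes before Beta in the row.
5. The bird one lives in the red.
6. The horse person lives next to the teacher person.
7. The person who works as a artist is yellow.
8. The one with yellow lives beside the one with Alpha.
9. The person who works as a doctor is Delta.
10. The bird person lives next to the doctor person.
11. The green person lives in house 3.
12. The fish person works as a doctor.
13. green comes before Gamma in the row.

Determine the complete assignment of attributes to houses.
Solution:

House | Profession | Team | Color | Pet
---------------------------------------
  1   | artist | Epsilon | yellow | horse
  2   | teacher | Alpha | red | bird
  3   | doctor | Delta | green | fish
  4   | engineer | Gamma | white | cat
  5   | lawyer | Beta | blue | dog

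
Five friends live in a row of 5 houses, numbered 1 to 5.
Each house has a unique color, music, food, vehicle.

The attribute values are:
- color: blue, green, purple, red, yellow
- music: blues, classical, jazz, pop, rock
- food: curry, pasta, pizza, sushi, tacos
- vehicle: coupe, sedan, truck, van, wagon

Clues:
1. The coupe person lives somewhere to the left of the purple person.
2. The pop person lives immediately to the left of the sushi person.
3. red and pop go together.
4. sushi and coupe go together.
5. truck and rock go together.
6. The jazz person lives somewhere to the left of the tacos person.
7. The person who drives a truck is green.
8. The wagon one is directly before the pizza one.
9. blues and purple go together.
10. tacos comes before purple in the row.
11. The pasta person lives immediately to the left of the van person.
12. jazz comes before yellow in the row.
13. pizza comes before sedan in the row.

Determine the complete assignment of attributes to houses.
Solution:

House | Color | Music | Food | Vehicle
--------------------------------------
  1   | blue | jazz | pasta | wagon
  2   | red | pop | pizza | van
  3   | yellow | classical | sushi | coupe
  4   | green | rock | tacos | truck
  5   | purple | blues | curry | sedan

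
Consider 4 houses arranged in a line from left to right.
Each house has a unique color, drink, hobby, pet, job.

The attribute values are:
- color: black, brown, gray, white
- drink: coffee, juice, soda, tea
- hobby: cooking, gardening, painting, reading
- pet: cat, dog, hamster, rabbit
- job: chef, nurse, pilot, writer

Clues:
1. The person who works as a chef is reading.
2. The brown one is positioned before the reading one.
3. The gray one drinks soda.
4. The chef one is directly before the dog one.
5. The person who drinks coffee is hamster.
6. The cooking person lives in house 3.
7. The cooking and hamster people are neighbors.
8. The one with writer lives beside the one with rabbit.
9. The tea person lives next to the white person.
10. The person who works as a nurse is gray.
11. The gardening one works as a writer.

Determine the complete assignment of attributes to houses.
Solution:

House | Color | Drink | Hobby | Pet | Job
-----------------------------------------
  1   | brown | tea | gardening | cat | writer
  2   | white | juice | reading | rabbit | chef
  3   | gray | soda | cooking | dog | nurse
  4   | black | coffee | painting | hamster | pilot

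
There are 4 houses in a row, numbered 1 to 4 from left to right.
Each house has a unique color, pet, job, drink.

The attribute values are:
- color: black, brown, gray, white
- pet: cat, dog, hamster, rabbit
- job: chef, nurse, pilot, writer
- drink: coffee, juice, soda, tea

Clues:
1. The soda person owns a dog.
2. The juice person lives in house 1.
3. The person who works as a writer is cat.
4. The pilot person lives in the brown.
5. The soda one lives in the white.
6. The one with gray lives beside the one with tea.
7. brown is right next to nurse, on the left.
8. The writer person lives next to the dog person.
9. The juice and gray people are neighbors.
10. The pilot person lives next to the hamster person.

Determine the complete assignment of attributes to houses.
Solution:

House | Color | Pet | Job | Drink
---------------------------------
  1   | brown | rabbit | pilot | juice
  2   | gray | hamster | nurse | coffee
  3   | black | cat | writer | tea
  4   | white | dog | chef | soda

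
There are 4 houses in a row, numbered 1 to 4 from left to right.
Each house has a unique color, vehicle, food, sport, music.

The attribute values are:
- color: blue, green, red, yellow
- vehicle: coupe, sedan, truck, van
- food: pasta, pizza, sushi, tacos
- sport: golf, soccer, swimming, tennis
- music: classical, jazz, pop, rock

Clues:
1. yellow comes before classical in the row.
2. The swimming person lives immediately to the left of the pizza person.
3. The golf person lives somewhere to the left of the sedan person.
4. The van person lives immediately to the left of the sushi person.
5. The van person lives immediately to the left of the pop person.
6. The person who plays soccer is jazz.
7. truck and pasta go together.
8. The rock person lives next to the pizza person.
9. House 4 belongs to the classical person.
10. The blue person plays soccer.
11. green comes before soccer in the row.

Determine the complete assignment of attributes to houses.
Solution:

House | Color | Vehicle | Food | Sport | Music
----------------------------------------------
  1   | green | truck | pasta | swimming | rock
  2   | blue | van | pizza | soccer | jazz
  3   | yellow | coupe | sushi | golf | pop
  4   | red | sedan | tacos | tennis | classical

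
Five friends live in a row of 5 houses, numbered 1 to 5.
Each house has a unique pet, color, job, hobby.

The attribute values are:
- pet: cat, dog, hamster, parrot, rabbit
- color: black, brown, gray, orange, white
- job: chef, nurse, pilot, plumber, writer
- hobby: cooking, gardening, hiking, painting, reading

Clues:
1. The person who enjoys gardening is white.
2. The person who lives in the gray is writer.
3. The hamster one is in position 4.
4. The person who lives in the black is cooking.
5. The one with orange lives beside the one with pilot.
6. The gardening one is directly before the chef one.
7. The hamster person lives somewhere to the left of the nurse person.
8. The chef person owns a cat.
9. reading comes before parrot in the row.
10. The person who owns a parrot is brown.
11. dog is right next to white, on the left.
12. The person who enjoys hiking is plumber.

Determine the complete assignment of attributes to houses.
Solution:

House | Pet | Color | Job | Hobby
---------------------------------
  1   | dog | orange | plumber | hiking
  2   | rabbit | white | pilot | gardening
  3   | cat | black | chef | cooking
  4   | hamster | gray | writer | reading
  5   | parrot | brown | nurse | painting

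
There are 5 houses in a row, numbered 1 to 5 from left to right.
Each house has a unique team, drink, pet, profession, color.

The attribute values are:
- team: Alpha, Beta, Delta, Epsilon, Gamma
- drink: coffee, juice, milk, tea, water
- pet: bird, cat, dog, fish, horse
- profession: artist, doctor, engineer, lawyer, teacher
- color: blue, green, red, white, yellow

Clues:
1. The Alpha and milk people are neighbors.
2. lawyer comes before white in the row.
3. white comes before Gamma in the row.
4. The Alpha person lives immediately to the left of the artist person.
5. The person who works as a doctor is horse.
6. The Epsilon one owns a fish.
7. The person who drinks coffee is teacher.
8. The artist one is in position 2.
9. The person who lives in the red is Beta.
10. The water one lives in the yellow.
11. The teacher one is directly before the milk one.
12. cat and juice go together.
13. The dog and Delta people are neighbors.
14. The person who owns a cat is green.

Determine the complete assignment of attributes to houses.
Solution:

House | Team | Drink | Pet | Profession | Color
-----------------------------------------------
  1   | Alpha | coffee | bird | teacher | blue
  2   | Beta | milk | dog | artist | red
  3   | Delta | juice | cat | lawyer | green
  4   | Epsilon | tea | fish | engineer | white
  5   | Gamma | water | horse | doctor | yellow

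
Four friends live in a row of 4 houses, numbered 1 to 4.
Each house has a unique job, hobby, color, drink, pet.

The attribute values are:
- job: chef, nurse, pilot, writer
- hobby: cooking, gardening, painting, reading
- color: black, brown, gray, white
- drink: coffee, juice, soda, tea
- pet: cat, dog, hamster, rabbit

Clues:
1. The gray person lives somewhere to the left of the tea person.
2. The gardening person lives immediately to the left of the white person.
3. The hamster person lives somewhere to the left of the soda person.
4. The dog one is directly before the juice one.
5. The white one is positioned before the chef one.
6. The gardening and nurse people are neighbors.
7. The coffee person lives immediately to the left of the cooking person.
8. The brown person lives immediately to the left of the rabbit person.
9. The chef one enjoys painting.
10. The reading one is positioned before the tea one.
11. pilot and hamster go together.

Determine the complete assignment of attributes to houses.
Solution:

House | Job | Hobby | Color | Drink | Pet
-----------------------------------------
  1   | pilot | gardening | gray | coffee | hamster
  2   | nurse | cooking | white | soda | dog
  3   | writer | reading | brown | juice | cat
  4   | chef | painting | black | tea | rabbit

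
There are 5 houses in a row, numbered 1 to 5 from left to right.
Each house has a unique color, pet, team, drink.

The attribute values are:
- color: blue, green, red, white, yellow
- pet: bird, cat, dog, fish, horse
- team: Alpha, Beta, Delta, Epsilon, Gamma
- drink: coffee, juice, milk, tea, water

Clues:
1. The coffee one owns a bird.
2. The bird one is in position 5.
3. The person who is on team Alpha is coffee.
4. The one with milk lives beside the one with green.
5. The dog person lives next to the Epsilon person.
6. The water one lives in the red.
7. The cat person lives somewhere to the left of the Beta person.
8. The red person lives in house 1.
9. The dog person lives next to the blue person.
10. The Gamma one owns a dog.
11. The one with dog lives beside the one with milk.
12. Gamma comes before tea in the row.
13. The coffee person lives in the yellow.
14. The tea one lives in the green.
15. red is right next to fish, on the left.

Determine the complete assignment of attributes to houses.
Solution:

House | Color | Pet | Team | Drink
----------------------------------
  1   | red | dog | Gamma | water
  2   | blue | fish | Epsilon | milk
  3   | green | cat | Delta | tea
  4   | white | horse | Beta | juice
  5   | yellow | bird | Alpha | coffee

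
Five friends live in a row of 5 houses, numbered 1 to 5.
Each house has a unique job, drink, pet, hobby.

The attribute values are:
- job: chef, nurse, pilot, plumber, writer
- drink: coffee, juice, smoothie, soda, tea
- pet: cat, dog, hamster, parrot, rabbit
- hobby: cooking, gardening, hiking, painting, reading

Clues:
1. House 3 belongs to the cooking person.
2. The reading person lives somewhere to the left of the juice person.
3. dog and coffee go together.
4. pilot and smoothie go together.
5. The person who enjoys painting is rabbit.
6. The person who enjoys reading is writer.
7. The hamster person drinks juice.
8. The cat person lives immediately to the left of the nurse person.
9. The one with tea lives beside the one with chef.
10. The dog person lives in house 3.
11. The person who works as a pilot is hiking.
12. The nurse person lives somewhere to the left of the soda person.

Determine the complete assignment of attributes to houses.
Solution:

House | Job | Drink | Pet | Hobby
---------------------------------
  1   | pilot | smoothie | cat | hiking
  2   | nurse | tea | rabbit | painting
  3   | chef | coffee | dog | cooking
  4   | writer | soda | parrot | reading
  5   | plumber | juice | hamster | gardening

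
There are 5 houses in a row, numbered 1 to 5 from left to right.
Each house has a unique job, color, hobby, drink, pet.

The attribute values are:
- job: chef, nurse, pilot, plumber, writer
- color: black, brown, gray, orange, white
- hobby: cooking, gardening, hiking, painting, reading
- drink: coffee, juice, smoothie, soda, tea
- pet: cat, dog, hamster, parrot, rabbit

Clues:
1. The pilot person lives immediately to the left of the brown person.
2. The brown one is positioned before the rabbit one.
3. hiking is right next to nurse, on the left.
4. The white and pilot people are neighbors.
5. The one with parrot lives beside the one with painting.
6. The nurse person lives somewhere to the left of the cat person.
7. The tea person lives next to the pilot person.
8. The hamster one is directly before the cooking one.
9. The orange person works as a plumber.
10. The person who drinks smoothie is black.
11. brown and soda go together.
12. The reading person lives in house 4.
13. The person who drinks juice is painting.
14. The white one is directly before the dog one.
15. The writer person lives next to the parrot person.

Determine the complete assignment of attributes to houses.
Solution:

House | Job | Color | Hobby | Drink | Pet
-----------------------------------------
  1   | writer | black | hiking | smoothie | hamster
  2   | nurse | white | cooking | tea | parrot
  3   | pilot | gray | painting | juice | dog
  4   | chef | brown | reading | soda | cat
  5   | plumber | orange | gardening | coffee | rabbit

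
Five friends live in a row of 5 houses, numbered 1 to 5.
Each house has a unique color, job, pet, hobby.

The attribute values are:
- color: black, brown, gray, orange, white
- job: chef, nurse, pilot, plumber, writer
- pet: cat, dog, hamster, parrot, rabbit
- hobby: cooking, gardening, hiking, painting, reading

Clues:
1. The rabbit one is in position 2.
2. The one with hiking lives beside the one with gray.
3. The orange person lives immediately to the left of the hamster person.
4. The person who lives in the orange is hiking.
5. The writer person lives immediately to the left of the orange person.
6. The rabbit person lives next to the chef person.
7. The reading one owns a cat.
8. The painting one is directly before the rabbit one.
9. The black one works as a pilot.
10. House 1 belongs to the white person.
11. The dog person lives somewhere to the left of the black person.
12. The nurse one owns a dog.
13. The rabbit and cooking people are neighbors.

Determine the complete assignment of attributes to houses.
Solution:

House | Color | Job | Pet | Hobby
---------------------------------
  1   | white | writer | parrot | painting
  2   | orange | plumber | rabbit | hiking
  3   | gray | chef | hamster | cooking
  4   | brown | nurse | dog | gardening
  5   | black | pilot | cat | reading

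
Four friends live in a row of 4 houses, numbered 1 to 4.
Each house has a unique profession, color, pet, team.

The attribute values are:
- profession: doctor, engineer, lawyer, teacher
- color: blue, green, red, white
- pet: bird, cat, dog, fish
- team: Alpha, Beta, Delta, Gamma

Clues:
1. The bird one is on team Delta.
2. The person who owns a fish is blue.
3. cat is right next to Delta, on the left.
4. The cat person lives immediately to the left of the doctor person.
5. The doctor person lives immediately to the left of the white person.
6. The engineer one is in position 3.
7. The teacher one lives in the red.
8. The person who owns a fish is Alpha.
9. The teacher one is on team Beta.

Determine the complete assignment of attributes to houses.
Solution:

House | Profession | Color | Pet | Team
---------------------------------------
  1   | teacher | red | cat | Beta
  2   | doctor | green | bird | Delta
  3   | engineer | white | dog | Gamma
  4   | lawyer | blue | fish | Alpha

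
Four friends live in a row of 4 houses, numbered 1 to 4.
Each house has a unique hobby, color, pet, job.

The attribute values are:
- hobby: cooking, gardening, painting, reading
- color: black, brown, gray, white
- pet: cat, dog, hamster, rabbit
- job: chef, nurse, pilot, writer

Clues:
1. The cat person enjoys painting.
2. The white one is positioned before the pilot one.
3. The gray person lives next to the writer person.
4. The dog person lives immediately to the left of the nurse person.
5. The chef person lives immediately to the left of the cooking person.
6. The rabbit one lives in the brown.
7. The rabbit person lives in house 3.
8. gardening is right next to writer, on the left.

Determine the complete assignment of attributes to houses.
Solution:

House | Hobby | Color | Pet | Job
---------------------------------
  1   | gardening | gray | hamster | chef
  2   | cooking | white | dog | writer
  3   | reading | brown | rabbit | nurse
  4   | painting | black | cat | pilot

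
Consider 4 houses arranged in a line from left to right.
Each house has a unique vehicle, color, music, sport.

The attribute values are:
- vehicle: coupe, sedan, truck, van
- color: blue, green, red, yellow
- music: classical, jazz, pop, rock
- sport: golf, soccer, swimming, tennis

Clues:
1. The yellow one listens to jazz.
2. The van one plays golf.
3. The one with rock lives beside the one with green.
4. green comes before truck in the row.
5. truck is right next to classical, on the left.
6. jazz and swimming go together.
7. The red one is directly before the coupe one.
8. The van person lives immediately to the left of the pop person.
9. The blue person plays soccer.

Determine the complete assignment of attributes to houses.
Solution:

House | Vehicle | Color | Music | Sport
---------------------------------------
  1   | van | red | rock | golf
  2   | coupe | green | pop | tennis
  3   | truck | yellow | jazz | swimming
  4   | sedan | blue | classical | soccer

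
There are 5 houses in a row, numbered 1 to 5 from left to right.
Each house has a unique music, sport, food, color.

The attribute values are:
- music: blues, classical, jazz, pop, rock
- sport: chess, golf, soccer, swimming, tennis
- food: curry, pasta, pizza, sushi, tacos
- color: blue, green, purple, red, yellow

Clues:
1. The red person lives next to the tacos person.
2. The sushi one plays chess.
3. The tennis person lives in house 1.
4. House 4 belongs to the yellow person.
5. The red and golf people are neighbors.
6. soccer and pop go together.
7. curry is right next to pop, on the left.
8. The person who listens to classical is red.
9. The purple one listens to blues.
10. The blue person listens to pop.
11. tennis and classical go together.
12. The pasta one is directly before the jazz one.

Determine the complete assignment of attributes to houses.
Solution:

House | Music | Sport | Food | Color
------------------------------------
  1   | classical | tennis | pasta | red
  2   | jazz | golf | tacos | green
  3   | blues | chess | sushi | purple
  4   | rock | swimming | curry | yellow
  5   | pop | soccer | pizza | blue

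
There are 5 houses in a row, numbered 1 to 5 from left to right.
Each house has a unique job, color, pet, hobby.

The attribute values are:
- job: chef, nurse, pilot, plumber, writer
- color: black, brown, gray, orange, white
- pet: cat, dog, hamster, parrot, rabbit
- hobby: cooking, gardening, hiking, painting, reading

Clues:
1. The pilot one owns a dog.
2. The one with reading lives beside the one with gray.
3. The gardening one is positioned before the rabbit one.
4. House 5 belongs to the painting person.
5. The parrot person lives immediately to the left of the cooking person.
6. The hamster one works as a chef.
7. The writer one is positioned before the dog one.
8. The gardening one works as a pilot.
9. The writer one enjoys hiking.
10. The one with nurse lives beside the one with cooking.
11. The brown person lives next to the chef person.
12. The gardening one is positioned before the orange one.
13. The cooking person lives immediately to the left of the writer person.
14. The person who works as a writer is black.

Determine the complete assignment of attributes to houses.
Solution:

House | Job | Color | Pet | Hobby
---------------------------------
  1   | nurse | brown | parrot | reading
  2   | chef | gray | hamster | cooking
  3   | writer | black | cat | hiking
  4   | pilot | white | dog | gardening
  5   | plumber | orange | rabbit | painting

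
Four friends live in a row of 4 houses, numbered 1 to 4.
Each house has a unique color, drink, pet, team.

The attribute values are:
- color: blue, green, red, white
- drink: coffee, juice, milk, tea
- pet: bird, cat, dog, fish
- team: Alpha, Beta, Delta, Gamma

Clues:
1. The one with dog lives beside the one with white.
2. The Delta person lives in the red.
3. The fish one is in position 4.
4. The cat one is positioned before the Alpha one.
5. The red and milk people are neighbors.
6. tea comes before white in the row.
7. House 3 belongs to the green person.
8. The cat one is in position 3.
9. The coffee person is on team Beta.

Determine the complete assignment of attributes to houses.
Solution:

House | Color | Drink | Pet | Team
----------------------------------
  1   | red | tea | dog | Delta
  2   | white | milk | bird | Gamma
  3   | green | coffee | cat | Beta
  4   | blue | juice | fish | Alpha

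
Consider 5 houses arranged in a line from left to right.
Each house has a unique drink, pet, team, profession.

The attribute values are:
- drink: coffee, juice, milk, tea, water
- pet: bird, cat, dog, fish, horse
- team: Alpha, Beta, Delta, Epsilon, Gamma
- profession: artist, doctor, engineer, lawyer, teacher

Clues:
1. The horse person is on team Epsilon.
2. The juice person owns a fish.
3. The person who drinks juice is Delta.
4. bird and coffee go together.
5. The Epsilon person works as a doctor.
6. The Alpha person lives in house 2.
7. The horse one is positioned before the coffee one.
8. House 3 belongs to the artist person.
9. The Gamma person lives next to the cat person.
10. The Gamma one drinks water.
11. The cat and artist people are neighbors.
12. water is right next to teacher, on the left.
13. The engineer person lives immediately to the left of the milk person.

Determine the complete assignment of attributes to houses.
Solution:

House | Drink | Pet | Team | Profession
---------------------------------------
  1   | water | dog | Gamma | engineer
  2   | milk | cat | Alpha | teacher
  3   | juice | fish | Delta | artist
  4   | tea | horse | Epsilon | doctor
  5   | coffee | bird | Beta | lawyer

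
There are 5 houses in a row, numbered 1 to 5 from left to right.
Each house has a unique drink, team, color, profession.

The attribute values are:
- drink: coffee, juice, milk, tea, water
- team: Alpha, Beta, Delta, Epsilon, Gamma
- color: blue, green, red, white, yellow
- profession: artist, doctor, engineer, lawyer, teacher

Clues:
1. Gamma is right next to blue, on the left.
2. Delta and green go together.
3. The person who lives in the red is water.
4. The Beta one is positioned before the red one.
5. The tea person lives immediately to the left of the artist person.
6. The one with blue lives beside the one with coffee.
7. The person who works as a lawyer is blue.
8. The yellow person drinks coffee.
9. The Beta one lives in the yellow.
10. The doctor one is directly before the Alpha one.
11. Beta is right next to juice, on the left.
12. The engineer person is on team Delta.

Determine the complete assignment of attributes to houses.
Solution:

House | Drink | Team | Color | Profession
-----------------------------------------
  1   | milk | Gamma | white | doctor
  2   | tea | Alpha | blue | lawyer
  3   | coffee | Beta | yellow | artist
  4   | juice | Delta | green | engineer
  5   | water | Epsilon | red | teacher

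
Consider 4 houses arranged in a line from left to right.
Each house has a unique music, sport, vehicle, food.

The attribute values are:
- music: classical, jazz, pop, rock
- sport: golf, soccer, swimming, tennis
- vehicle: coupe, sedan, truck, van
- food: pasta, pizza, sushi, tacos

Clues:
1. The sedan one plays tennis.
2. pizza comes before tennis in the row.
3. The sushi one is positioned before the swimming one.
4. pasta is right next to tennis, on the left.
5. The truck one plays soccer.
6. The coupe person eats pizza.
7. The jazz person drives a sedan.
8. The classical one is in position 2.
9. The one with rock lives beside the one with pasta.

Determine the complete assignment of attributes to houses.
Solution:

House | Music | Sport | Vehicle | Food
--------------------------------------
  1   | rock | golf | coupe | pizza
  2   | classical | soccer | truck | pasta
  3   | jazz | tennis | sedan | sushi
  4   | pop | swimming | van | tacos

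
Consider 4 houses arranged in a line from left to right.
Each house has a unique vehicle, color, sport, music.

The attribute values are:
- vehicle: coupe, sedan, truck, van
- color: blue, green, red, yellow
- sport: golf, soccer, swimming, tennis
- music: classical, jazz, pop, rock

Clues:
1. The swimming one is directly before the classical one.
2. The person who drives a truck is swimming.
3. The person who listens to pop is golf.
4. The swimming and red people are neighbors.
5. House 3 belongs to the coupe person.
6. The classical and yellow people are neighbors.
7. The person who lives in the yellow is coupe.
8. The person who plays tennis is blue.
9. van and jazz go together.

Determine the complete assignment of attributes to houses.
Solution:

House | Vehicle | Color | Sport | Music
---------------------------------------
  1   | truck | green | swimming | rock
  2   | sedan | red | soccer | classical
  3   | coupe | yellow | golf | pop
  4   | van | blue | tennis | jazz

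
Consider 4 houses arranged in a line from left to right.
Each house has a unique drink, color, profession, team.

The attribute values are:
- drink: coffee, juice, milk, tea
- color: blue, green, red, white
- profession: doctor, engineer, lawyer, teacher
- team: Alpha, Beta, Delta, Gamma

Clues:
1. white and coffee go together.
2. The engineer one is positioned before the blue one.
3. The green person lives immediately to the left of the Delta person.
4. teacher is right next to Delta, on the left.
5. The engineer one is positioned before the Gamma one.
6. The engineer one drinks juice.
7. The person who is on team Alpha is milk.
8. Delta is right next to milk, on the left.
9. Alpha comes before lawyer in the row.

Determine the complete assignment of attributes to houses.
Solution:

House | Drink | Color | Profession | Team
-----------------------------------------
  1   | tea | green | teacher | Beta
  2   | juice | red | engineer | Delta
  3   | milk | blue | doctor | Alpha
  4   | coffee | white | lawyer | Gamma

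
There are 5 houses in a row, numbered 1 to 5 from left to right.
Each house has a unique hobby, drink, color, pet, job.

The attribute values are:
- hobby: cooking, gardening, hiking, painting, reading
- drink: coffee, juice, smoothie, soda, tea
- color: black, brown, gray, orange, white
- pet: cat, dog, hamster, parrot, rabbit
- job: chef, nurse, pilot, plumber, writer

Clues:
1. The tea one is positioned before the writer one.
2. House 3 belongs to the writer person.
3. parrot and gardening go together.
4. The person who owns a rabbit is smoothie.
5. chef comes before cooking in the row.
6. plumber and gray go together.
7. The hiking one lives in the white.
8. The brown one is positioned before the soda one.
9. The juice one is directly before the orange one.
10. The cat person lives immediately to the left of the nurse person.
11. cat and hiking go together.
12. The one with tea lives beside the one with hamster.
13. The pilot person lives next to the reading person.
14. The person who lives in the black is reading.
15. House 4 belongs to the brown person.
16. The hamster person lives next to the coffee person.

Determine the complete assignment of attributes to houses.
Solution:

House | Hobby | Drink | Color | Pet | Job
-----------------------------------------
  1   | hiking | tea | white | cat | pilot
  2   | reading | juice | black | hamster | nurse
  3   | gardening | coffee | orange | parrot | writer
  4   | painting | smoothie | brown | rabbit | chef
  5   | cooking | soda | gray | dog | plumber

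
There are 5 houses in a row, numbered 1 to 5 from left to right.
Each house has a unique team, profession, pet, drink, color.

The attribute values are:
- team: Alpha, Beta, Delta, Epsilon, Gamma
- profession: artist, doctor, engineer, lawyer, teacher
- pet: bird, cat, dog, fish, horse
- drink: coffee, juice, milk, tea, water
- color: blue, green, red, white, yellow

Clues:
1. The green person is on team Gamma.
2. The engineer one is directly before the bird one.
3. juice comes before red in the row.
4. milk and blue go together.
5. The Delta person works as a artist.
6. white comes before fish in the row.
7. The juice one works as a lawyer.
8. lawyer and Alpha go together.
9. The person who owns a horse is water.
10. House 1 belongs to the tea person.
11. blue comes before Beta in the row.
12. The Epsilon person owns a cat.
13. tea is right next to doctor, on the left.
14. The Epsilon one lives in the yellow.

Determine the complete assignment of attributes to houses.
Solution:

House | Team | Profession | Pet | Drink | Color
-----------------------------------------------
  1   | Epsilon | engineer | cat | tea | yellow
  2   | Gamma | doctor | bird | coffee | green
  3   | Alpha | lawyer | dog | juice | white
  4   | Delta | artist | fish | milk | blue
  5   | Beta | teacher | horse | water | red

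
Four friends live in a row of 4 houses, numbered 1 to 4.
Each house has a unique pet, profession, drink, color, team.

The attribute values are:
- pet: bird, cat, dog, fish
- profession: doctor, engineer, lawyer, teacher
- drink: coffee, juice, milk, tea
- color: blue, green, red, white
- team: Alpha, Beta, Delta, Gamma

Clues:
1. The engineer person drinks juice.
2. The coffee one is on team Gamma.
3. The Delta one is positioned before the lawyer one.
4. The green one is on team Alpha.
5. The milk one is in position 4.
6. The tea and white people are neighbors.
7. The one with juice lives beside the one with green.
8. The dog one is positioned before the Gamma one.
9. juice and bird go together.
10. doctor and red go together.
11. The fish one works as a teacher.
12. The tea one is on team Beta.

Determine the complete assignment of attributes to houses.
Solution:

House | Pet | Profession | Drink | Color | Team
-----------------------------------------------
  1   | dog | doctor | tea | red | Beta
  2   | fish | teacher | coffee | white | Gamma
  3   | bird | engineer | juice | blue | Delta
  4   | cat | lawyer | milk | green | Alpha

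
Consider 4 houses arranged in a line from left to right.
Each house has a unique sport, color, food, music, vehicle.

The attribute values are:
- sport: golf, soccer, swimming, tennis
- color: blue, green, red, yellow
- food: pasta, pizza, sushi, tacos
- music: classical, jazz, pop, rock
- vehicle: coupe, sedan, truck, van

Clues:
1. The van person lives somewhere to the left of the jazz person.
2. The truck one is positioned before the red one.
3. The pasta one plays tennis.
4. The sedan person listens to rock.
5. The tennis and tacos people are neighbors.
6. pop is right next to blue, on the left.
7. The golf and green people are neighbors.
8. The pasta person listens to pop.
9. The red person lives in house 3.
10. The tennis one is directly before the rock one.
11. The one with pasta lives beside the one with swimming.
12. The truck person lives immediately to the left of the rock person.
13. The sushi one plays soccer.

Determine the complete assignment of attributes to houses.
Solution:

House | Sport | Color | Food | Music | Vehicle
----------------------------------------------
  1   | tennis | yellow | pasta | pop | truck
  2   | swimming | blue | tacos | rock | sedan
  3   | golf | red | pizza | classical | van
  4   | soccer | green | sushi | jazz | coupe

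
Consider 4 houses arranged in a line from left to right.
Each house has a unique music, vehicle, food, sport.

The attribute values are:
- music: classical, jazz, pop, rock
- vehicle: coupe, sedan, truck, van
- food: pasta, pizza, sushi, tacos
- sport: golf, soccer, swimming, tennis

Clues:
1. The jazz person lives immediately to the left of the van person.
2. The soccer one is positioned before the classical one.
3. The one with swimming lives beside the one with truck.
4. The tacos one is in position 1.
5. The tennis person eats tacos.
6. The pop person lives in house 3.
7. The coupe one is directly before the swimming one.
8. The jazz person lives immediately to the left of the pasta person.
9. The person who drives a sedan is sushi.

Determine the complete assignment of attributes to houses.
Solution:

House | Music | Vehicle | Food | Sport
--------------------------------------
  1   | jazz | coupe | tacos | tennis
  2   | rock | van | pasta | swimming
  3   | pop | truck | pizza | soccer
  4   | classical | sedan | sushi | golf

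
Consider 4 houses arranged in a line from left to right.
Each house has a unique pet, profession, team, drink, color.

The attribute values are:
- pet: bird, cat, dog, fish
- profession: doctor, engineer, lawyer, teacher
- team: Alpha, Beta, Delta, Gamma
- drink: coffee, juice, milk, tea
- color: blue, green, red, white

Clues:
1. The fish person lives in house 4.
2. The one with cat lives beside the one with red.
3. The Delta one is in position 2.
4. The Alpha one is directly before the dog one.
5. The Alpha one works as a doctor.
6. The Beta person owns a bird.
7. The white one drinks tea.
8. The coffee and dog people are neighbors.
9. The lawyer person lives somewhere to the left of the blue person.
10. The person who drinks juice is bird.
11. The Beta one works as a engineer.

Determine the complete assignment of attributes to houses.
Solution:

House | Pet | Profession | Team | Drink | Color
-----------------------------------------------
  1   | cat | doctor | Alpha | coffee | green
  2   | dog | lawyer | Delta | milk | red
  3   | bird | engineer | Beta | juice | blue
  4   | fish | teacher | Gamma | tea | white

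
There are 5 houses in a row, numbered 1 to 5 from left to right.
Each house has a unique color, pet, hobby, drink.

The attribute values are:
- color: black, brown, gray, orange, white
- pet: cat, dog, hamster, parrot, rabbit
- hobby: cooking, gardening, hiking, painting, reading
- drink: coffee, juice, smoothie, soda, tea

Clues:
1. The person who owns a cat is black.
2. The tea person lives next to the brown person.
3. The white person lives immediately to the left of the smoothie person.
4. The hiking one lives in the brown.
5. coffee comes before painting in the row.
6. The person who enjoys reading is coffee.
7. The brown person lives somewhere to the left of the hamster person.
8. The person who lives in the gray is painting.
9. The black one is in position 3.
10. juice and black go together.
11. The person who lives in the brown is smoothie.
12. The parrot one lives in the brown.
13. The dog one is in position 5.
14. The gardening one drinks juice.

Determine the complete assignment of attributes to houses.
Solution:

House | Color | Pet | Hobby | Drink
-----------------------------------
  1   | white | rabbit | cooking | tea
  2   | brown | parrot | hiking | smoothie
  3   | black | cat | gardening | juice
  4   | orange | hamster | reading | coffee
  5   | gray | dog | painting | soda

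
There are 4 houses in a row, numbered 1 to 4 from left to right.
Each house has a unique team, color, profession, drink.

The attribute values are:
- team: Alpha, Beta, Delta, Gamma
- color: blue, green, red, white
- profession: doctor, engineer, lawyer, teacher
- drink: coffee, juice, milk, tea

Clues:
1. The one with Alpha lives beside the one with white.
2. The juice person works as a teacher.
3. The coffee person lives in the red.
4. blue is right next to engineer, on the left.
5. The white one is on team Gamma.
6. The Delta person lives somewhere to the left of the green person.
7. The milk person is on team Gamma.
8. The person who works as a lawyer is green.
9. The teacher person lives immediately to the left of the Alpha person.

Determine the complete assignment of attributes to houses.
Solution:

House | Team | Color | Profession | Drink
-----------------------------------------
  1   | Delta | blue | teacher | juice
  2   | Alpha | red | engineer | coffee
  3   | Gamma | white | doctor | milk
  4   | Beta | green | lawyer | tea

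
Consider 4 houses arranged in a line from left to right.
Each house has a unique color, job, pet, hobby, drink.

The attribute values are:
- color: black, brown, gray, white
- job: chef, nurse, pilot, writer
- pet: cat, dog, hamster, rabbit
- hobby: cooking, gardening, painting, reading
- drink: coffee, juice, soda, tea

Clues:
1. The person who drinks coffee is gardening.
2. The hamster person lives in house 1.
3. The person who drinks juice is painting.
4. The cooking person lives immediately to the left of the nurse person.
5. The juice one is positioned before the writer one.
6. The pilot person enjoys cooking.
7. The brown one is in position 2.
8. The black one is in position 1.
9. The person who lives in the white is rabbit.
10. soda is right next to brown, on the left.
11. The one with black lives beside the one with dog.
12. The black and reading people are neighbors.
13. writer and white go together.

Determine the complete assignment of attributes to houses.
Solution:

House | Color | Job | Pet | Hobby | Drink
-----------------------------------------
  1   | black | pilot | hamster | cooking | soda
  2   | brown | nurse | dog | reading | tea
  3   | gray | chef | cat | painting | juice
  4   | white | writer | rabbit | gardening | coffee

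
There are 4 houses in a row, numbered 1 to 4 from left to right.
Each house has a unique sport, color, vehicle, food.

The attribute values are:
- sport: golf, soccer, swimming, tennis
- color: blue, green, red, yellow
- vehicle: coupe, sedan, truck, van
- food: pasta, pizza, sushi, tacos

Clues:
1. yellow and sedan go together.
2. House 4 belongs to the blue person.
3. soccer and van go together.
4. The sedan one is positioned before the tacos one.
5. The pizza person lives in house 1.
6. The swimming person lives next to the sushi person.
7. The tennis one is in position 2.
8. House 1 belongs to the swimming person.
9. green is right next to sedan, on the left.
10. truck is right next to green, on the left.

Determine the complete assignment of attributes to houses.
Solution:

House | Sport | Color | Vehicle | Food
--------------------------------------
  1   | swimming | red | truck | pizza
  2   | tennis | green | coupe | sushi
  3   | golf | yellow | sedan | pasta
  4   | soccer | blue | van | tacos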